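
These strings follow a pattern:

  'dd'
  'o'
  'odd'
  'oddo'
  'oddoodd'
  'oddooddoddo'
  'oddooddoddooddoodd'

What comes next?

oddooddoddooddooddoddooddoddo

Each term (from the third on) is the previous term followed by the one before it: term 3 = o·dd = odd.
So term 8 is oddooddoddooddoodd·oddooddoddo.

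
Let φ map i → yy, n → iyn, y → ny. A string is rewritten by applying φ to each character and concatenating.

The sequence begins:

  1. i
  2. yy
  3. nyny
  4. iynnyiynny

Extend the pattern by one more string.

Rewriting each symbol of iynnyiynny: i→yy, y→ny, n→iyn, n→iyn, y→ny, i→yy, y→ny, n→iyn, n→iyn, y→ny, which concatenates to yy ny iyn iyn ny yy ny iyn iyn ny.

yynyiyniynnyyynyiyniynny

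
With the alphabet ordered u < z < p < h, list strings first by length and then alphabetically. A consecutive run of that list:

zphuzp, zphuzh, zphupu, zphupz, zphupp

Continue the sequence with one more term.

Find the rightmost character of zphupp below h, bump it to the next letter, and reset everything to its right to u.

zphuph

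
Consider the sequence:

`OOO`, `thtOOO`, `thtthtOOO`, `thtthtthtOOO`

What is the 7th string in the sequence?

The strings grow by a fixed prefix tht each time.
From thtthtthtOOO, 3 further steps: thtthtthtOOO → thtthtthtthtOOO → thtthtthtthtthtOOO → (answer).

thtthtthtthtthtthtOOO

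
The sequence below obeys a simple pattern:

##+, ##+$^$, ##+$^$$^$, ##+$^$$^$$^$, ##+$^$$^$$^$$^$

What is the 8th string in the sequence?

Every step adds $^$ to the end: s(k+1) = s(k)·$^$.
From ##+$^$$^$$^$$^$, 3 further steps: ##+$^$$^$$^$$^$ → ##+$^$$^$$^$$^$$^$ → ##+$^$$^$$^$$^$$^$$^$ → (answer).

##+$^$$^$$^$$^$$^$$^$$^$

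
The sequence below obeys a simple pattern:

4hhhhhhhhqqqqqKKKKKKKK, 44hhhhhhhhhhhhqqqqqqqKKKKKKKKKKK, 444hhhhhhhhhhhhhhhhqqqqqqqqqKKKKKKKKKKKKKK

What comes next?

Term n consists of n-1 4's, followed by 4n h's, followed by 2n+1 q's, followed by 3n+2 K's, where the shown terms are n = 2, 3, 4.
At n = 5 the blocks have lengths 4, 20, 11, 17.

4444hhhhhhhhhhhhhhhhhhhhqqqqqqqqqqqKKKKKKKKKKKKKKKKK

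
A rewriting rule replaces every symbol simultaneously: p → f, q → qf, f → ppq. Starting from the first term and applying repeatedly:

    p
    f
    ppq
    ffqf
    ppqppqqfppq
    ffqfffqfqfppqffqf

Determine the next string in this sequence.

Replace each of the 17 characters of ffqfffqfqfppqffqf in place — ppq ppq qf ppq ppq ppq qf ppq qf ppq f f qf ppq ppq qf ppq — and concatenate.

ppqppqqfppqppqppqqfppqqfppqffqfppqppqqfppq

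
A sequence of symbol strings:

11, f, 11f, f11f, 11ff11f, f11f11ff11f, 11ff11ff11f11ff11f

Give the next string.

From term 3 onward, concatenate the second-to-last term with the last: 11·f = 11f, f·11f = f11f, …
The next term joins f11f11ff11f and 11ff11ff11f11ff11f.

f11f11ff11f11ff11ff11f11ff11f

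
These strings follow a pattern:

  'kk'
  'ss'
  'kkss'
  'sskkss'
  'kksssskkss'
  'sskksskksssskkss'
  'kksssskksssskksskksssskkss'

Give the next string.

Each term (from the third on) is the two preceding terms concatenated in order: term 3 = kk·ss = kkss.
The next term joins sskksskksssskkss and kksssskksssskksskksssskkss.

sskksskksssskksskksssskksssskksskksssskkss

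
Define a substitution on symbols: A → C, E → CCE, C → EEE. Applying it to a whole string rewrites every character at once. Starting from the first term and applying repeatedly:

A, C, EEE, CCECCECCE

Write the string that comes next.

Expanding CCECCECCE: C→EEE, C→EEE, E→CCE, C→EEE, C→EEE, E→CCE, C→EEE, C→EEE, E→CCE. Concatenated: EEE EEE CCE EEE EEE CCE EEE EEE CCE.

EEEEEECCEEEEEEECCEEEEEEECCE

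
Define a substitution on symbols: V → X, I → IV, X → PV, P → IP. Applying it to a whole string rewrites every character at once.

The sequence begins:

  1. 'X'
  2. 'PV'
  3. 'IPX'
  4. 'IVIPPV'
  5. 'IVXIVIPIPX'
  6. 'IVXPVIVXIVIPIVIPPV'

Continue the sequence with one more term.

Applying the rule to each of the 18 symbols of IVXPVIVXIVIPIVIPPV gives the pieces IV X PV IP X IV X PV IV X IV IP IV X IV IP IP X, which concatenate to the answer.

IVXPVIPXIVXPVIVXIVIPIVXIVIPIPX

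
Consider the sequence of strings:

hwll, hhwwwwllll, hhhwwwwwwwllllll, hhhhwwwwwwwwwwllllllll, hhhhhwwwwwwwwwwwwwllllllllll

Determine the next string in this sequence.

Reading off run lengths: h runs 1, 2, 3, 4, 5; w runs 1, 4, 7, 10, 13; l runs 2, 4, 6, 8, 10 — each is linear in n (n = 1, 2, …).
For the next term, n = 6, so the run lengths are 6, 16, 12.

hhhhhhwwwwwwwwwwwwwwwwllllllllllll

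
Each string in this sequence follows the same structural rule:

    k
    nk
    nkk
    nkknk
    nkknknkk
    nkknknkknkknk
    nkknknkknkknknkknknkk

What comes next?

From term 3 onward, concatenate the last term with the second-to-last: nk·k = nkk, nkk·nk = nkknk, …
The next term joins nkknknkknkknknkknknkk and nkknknkknkknk.

nkknknkknkknknkknknkknkknknkknkknk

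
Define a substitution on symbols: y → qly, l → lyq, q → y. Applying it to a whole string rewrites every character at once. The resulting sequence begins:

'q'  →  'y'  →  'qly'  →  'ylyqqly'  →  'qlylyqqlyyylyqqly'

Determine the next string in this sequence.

Rewriting the 17 symbols of qlylyqqlyyylyqqly one by one yields y lyq qly lyq qly y y lyq qly qly qly lyq qly y y lyq qly; concatenated:

ylyqqlylyqqlyyylyqqlyqlyqlylyqqlyyylyqqly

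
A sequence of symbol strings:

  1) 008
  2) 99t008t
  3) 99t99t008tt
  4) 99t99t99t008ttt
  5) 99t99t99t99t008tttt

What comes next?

Each term wraps the previous one in 99t on the left and t on the right.
So the next term is 99t·99t99t99t99t008tttt·t.

99t99t99t99t99t008ttttt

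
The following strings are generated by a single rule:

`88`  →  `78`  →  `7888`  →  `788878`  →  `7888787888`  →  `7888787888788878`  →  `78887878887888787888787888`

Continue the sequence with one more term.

This is a Fibonacci-style word recurrence s(k) = s(k−1)·s(k−2): e.g. 78·88 = 7888.
So term 8 is 78887878887888787888787888·7888787888788878.

788878788878887878887878887888787888788878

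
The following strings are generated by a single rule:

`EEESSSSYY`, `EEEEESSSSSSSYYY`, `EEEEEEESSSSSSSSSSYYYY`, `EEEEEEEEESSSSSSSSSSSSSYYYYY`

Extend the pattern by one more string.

EEEEEEEEEEESSSSSSSSSSSSSSSSYYYYYY

Term n consists of 2n+1 E's, followed by 3n+1 S's, followed by n+1 Y's (n = 1, 2, …).
For the next term, n = 5, so the run lengths are 11, 16, 6.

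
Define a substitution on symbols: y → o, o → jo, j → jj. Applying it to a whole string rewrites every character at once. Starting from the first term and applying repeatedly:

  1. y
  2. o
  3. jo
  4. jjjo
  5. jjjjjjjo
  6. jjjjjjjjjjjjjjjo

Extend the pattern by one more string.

Rewriting the 16 symbols of jjjjjjjjjjjjjjjo one by one yields jj jj jj jj jj jj jj jj jj jj jj jj jj jj jj jo; concatenated:

jjjjjjjjjjjjjjjjjjjjjjjjjjjjjjjo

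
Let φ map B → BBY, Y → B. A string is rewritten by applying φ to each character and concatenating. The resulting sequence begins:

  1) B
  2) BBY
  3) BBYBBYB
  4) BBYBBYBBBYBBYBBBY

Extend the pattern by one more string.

Rewriting the 17 symbols of BBYBBYBBBYBBYBBBY one by one yields BBY BBY B BBY BBY B BBY BBY BBY B BBY BBY B BBY BBY BBY B; concatenated:

BBYBBYBBBYBBYBBBYBBYBBYBBBYBBYBBBYBBYBBYB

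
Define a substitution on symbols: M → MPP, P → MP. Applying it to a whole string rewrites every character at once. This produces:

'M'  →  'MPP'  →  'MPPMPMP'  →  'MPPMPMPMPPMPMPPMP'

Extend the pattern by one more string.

MPPMPMPMPPMPMPPMPMPPMPMPMPPMPMPPMPMPMPPMP

Applying the rule to each of the 17 symbols of MPPMPMPMPPMPMPPMP gives the pieces MPP MP MP MPP MP MPP MP MPP MP MP MPP MP MPP MP MP MPP MP, which concatenate to the answer.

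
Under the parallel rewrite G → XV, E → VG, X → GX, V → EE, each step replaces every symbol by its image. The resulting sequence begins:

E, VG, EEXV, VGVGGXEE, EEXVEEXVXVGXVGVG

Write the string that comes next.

Rewriting the 16 symbols of EEXVEEXVXVGXVGVG one by one yields VG VG GX EE VG VG GX EE GX EE XV GX EE XV EE XV; concatenated:

VGVGGXEEVGVGGXEEGXEEXVGXEEXVEEXV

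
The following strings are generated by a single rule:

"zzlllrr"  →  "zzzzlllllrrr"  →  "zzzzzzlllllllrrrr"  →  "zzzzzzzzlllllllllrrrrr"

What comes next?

zzzzzzzzzzlllllllllllrrrrrr

Term n consists of 2n z's, followed by 2n+1 l's, followed by n+1 r's (n = 1, 2, …).
For the next term, n = 5, so the run lengths are 10, 11, 6.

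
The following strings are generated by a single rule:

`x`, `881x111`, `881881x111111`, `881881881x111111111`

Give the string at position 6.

881881881881881x111111111111111

s(k+1) = 881·s(k)·111, so each term gains 881 as a prefix and 111 as a suffix.
From 881881881x111111111, 2 further steps: 881881881x111111111 → 881881881881x111111111111 → (answer).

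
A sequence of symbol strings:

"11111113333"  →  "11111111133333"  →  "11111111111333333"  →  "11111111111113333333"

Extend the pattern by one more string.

11111111111111133333333

Reading off run lengths: 1 runs 7, 9, 11, 13; 3 runs 4, 5, 6, 7 — each is linear in n, where the shown terms are n = 3, 4, 5, 6.
Setting n = 7 gives 15, 8 characters in each block.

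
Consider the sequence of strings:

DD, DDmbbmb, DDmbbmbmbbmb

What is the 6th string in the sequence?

DDmbbmbmbbmbmbbmbmbbmbmbbmb

Every step adds mbbmb to the end: s(k+1) = s(k)·mbbmb.
From DDmbbmbmbbmb, 3 further steps: DDmbbmbmbbmb → DDmbbmbmbbmbmbbmb → DDmbbmbmbbmbmbbmbmbbmb → (answer).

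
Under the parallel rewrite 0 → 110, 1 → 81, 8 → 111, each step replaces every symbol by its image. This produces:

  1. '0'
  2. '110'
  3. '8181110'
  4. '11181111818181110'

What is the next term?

818181111818181811118111181111818181110

φ(11181111818181110) expands symbol-by-symbol to 81 81 81 111 81 81 81 81 111 81 111 81 111 81 81 81 110; joining the 17 pieces gives the next term.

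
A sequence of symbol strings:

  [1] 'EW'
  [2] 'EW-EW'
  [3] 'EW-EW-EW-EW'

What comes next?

Each string is two copies of the previous one joined by '-'.
One more doubling of EW-EW-EW-EW gives the answer.

EW-EW-EW-EW-EW-EW-EW-EW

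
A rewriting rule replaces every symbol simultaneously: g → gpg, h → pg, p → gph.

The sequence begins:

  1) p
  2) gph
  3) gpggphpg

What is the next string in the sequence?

gpggphgpggpggphpggphgpg

Apply φ to gpggphpg symbol by symbol: g→gpg, p→gph, g→gpg, g→gpg, p→gph, h→pg, p→gph, g→gpg; joined: gpg gph gpg gpg gph pg gph gpg.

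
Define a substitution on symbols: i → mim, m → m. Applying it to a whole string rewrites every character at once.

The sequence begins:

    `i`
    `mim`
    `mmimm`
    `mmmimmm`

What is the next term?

Rewriting each symbol of mmmimmm: m→m, m→m, m→m, i→mim, m→m, m→m, m→m, which concatenates to m m m mim m m m.

mmmmimmmm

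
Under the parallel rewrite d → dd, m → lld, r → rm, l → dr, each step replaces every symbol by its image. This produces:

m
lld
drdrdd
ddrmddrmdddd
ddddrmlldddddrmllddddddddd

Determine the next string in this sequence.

ddddddddrmllddrdrddddddddddrmllddrdrdddddddddddddddddd

Replace each of the 26 characters of ddddrmlldddddrmllddddddddd in place — dd dd dd dd rm lld dr dr dd dd dd dd dd rm lld dr dr dd dd dd dd dd dd dd dd dd — and concatenate.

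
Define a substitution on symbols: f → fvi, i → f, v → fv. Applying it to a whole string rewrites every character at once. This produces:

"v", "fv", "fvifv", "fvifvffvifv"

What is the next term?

Expanding fvifvffvifv: f→fvi, v→fv, i→f, f→fvi, v→fv, f→fvi, f→fvi, v→fv, i→f, f→fvi, v→fv. Concatenated: fvi fv f fvi fv fvi fvi fv f fvi fv.

fvifvffvifvfvifvifvffvifv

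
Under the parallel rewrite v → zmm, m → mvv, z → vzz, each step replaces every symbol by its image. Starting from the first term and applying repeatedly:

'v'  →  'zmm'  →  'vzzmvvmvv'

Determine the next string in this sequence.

zmmvzzvzzmvvzmmzmmmvvzmmzmm

Expanding vzzmvvmvv: v→zmm, z→vzz, z→vzz, m→mvv, v→zmm, v→zmm, m→mvv, v→zmm, v→zmm. Concatenated: zmm vzz vzz mvv zmm zmm mvv zmm zmm.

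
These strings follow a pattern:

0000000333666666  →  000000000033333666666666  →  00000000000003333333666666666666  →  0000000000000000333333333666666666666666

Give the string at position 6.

Term n consists of 3n+1 0's, followed by 2n-1 3's, followed by 3n 6's, where the shown terms are n = 2, 3, 4, 5.
For term 6, n = 7, so the run lengths are 22, 13, 21.

00000000000000000000003333333333333666666666666666666666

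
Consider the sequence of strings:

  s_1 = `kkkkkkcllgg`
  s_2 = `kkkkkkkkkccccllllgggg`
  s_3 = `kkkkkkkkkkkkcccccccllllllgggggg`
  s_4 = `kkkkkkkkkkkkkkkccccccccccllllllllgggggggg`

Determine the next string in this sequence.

Term n consists of 3n+3 k's, followed by 3n-2 c's, followed by 2n l's, followed by 2n g's (n = 1, 2, …).
For the next term, n = 5, so the run lengths are 18, 13, 10, 10.

kkkkkkkkkkkkkkkkkkcccccccccccccllllllllllgggggggggg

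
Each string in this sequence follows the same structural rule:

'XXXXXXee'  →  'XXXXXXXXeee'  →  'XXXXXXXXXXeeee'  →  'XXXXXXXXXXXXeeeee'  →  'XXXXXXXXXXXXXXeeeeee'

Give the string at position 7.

The n-th term is 2n X's then n-1 e's, where the shown terms are n = 3, 4, 5, 6, 7.
For term 7, n = 9, so the run lengths are 18, 8.

XXXXXXXXXXXXXXXXXXeeeeeeee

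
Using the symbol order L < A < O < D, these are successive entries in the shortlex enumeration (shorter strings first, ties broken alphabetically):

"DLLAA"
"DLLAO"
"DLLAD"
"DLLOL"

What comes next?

Find the rightmost character of DLLOL below D, bump it to the next letter, and reset everything to its right to L.

DLLOA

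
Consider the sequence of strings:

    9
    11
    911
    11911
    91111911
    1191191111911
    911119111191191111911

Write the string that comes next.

From term 3 onward, concatenate the second-to-last term with the last: 9·11 = 911, 11·911 = 11911, …
The next term joins 1191191111911 and 911119111191191111911.

1191191111911911119111191191111911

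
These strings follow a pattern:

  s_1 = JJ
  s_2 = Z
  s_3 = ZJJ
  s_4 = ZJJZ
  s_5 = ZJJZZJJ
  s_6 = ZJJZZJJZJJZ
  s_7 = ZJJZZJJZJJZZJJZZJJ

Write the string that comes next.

This is a Fibonacci-style word recurrence s(k) = s(k−1)·s(k−2): e.g. Z·JJ = ZJJ.
Continuing: ZJJZZJJZJJZZJJZZJJ · ZJJZZJJZJJZ gives term 8.

ZJJZZJJZJJZZJJZZJJZJJZZJJZJJZ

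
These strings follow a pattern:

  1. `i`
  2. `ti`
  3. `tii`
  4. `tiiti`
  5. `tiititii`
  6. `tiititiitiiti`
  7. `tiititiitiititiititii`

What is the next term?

From term 3 onward, concatenate the last term with the second-to-last: ti·i = tii, tii·ti = tiiti, …
So term 8 is tiititiitiititiititii·tiititiitiiti.

tiititiitiititiititiitiititiitiiti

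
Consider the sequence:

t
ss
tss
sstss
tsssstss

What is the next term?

sstsstsssstss

This is a Fibonacci-style word recurrence s(k) = s(k−2)·s(k−1): e.g. t·ss = tss.
The next term joins sstss and tsssstss.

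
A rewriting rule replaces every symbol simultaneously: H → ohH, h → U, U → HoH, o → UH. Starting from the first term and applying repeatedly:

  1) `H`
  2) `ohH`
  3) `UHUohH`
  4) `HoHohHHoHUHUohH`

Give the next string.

Rewriting the 15 symbols of HoHohHHoHUHUohH one by one yields ohH UH ohH UH U ohH ohH UH ohH HoH ohH HoH UH U ohH; concatenated:

ohHUHohHUHUohHohHUHohHHoHohHHoHUHUohH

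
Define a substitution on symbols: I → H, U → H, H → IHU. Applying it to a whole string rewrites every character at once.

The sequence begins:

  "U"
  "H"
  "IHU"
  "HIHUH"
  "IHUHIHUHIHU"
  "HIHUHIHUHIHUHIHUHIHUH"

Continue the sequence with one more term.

φ(HIHUHIHUHIHUHIHUHIHUH) expands symbol-by-symbol to IHU H IHU H IHU H IHU H IHU H IHU H IHU H IHU H IHU H IHU H IHU; joining the 21 pieces gives the next term.

IHUHIHUHIHUHIHUHIHUHIHUHIHUHIHUHIHUHIHUHIHU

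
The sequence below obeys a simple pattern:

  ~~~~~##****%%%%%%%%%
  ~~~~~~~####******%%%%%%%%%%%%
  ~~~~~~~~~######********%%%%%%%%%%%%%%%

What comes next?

The n-th term is 2n+1 ~'s then 2n-2 #'s then 2n *'s then 3n+3 %'s, where the shown terms are n = 2, 3, 4.
At n = 5 the blocks have lengths 11, 8, 10, 18.

~~~~~~~~~~~########**********%%%%%%%%%%%%%%%%%%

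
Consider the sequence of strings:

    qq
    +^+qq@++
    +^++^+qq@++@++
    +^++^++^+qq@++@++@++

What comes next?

Each term wraps the previous one in +^+ on the left and @++ on the right.
One more step from +^++^++^+qq@++@++@++ gives the answer.

+^++^++^++^+qq@++@++@++@++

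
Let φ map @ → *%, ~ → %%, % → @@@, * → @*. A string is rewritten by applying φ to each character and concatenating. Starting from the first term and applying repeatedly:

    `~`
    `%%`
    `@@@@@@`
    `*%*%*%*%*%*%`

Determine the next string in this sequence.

@*@@@@*@@@@*@@@@*@@@@*@@@@*@@@

Rewriting each symbol of *%*%*%*%*%*%: *→@*, %→@@@, *→@*, %→@@@, *→@*, %→@@@, *→@*, %→@@@, *→@*, %→@@@, *→@*, %→@@@, which concatenates to @* @@@ @* @@@ @* @@@ @* @@@ @* @@@ @* @@@.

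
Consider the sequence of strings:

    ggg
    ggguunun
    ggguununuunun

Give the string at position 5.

ggguununuununuununuunun

Every step adds uunun to the end: s(k+1) = s(k)·uunun.
From ggguununuunun, 2 further steps: ggguununuunun → ggguununuununuunun → (answer).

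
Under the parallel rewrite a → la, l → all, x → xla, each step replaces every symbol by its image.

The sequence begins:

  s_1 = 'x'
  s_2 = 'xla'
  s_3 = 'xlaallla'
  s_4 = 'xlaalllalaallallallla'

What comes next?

Replace each of the 21 characters of xlaalllalaallallallla in place — xla all la la all all all la all la la all all la all all la all all all la — and concatenate.

xlaalllalaallallalllaalllalaallalllaallalllaallallallla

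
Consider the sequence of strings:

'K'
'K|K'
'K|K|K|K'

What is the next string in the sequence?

Every step duplicates the string with '|' between the halves.
Doubling K|K|K|K with '|' between the halves:

K|K|K|K|K|K|K|K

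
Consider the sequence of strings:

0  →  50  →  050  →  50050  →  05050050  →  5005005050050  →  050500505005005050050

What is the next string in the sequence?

From term 3 onward, concatenate the second-to-last term with the last: 0·50 = 050, 50·050 = 50050, …
So term 8 is 5005005050050·050500505005005050050.

5005005050050050500505005005050050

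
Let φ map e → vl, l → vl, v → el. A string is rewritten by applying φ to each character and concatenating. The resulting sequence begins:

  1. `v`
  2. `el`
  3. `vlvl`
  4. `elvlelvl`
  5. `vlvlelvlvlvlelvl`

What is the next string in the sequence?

elvlelvlvlvlelvlelvlelvlvlvlelvl

φ(vlvlelvlvlvlelvl) expands symbol-by-symbol to el vl el vl vl vl el vl el vl el vl vl vl el vl; joining the 16 pieces gives the next term.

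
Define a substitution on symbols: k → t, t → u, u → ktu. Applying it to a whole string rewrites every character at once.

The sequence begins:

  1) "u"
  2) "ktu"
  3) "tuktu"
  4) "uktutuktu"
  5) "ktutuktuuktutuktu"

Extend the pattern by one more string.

Applying the rule to each of the 17 symbols of ktutuktuuktutuktu gives the pieces t u ktu u ktu t u ktu ktu t u ktu u ktu t u ktu, which concatenate to the answer.

tuktuuktutuktuktutuktuuktutuktu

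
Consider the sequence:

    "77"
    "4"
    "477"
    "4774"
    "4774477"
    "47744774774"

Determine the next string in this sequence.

From term 3 onward, concatenate the last term with the second-to-last: 4·77 = 477, 477·4 = 4774, …
The next term joins 47744774774 and 4774477.

477447747744774477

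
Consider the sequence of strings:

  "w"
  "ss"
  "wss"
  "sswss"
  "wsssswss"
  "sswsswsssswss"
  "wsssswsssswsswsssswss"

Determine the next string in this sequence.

sswsswsssswsswsssswsssswsswsssswss

Each term (from the third on) is the two preceding terms concatenated in order: term 3 = w·ss = wss.
The next term joins sswsswsssswss and wsssswsssswsswsssswss.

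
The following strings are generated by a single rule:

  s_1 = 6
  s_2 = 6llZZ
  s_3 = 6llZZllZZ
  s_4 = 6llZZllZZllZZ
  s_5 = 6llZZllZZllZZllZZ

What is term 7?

Each term is the previous one with llZZ appended.
From 6llZZllZZllZZllZZ, 2 further steps: 6llZZllZZllZZllZZ → 6llZZllZZllZZllZZllZZ → (answer).

6llZZllZZllZZllZZllZZllZZ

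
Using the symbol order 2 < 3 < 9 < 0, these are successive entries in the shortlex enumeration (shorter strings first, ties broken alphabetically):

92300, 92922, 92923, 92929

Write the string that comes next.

Find the rightmost character of 92929 below 0, bump it to the next letter, and reset everything to its right to 2.

92920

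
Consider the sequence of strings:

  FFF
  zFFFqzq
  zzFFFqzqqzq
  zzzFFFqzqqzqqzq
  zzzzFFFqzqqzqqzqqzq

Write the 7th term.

Every step adds z to the front and qzq to the end of the previous string.
From zzzzFFFqzqqzqqzqqzq, 2 further steps: zzzzFFFqzqqzqqzqqzq → zzzzzFFFqzqqzqqzqqzqqzq → (answer).

zzzzzzFFFqzqqzqqzqqzqqzqqzq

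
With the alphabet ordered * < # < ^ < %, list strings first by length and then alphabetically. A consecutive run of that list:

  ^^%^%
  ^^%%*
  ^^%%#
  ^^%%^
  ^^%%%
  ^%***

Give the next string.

The successor of ^%*** increments the rightmost position that isn't already % and resets every position after it to *.

^%**#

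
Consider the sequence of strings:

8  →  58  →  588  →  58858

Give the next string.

This is a Fibonacci-style word recurrence s(k) = s(k−1)·s(k−2): e.g. 58·8 = 588.
The next term joins 58858 and 588.

58858588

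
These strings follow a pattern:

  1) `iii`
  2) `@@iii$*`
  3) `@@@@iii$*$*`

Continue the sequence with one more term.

Every step adds @@ to the front and $* to the end of the previous string.
So the next term is @@·@@@@iii$*$*·$*.

@@@@@@iii$*$*$*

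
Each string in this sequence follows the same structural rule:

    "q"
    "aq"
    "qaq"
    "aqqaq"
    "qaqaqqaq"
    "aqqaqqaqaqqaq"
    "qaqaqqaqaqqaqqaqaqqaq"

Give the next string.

aqqaqqaqaqqaqqaqaqqaqaqqaqqaqaqqaq

Each term (from the third on) is the two preceding terms concatenated in order: term 3 = q·aq = qaq.
Continuing: aqqaqqaqaqqaq · qaqaqqaqaqqaqqaqaqqaq gives term 8.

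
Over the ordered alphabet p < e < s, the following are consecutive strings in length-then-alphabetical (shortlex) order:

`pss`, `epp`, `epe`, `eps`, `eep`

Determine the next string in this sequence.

eee

Treat eep as a base-3 numeral over the given alphabet and add one, carrying through any trailing s's.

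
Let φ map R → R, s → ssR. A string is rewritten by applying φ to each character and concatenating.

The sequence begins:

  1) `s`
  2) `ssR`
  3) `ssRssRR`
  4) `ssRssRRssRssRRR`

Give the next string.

Rewriting the 15 symbols of ssRssRRssRssRRR one by one yields ssR ssR R ssR ssR R R ssR ssR R ssR ssR R R R; concatenated:

ssRssRRssRssRRRssRssRRssRssRRRR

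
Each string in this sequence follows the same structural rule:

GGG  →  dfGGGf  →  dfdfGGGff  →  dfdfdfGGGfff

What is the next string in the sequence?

dfdfdfdfGGGffff

Each term wraps the previous one in df on the left and f on the right.
So the next term is df·dfdfdfGGGfff·f.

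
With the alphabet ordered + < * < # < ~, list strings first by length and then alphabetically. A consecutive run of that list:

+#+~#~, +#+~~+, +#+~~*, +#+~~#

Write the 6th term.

Stepping forward 2 times from +#+~~#: +#+~~# → +#+~~~, then the target.

+#*+++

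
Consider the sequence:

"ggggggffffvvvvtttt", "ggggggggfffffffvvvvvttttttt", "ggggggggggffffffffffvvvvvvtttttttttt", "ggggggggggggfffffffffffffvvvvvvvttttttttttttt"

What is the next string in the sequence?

ggggggggggggggffffffffffffffffvvvvvvvvtttttttttttttttt

Reading off run lengths: g runs 6, 8, 10, 12; f runs 4, 7, 10, 13; v runs 4, 5, 6, 7; t runs 4, 7, 10, 13 — each is linear in n, where the shown terms are n = 2, 3, 4, 5.
Setting n = 6 gives 14, 16, 8, 16 characters in each block.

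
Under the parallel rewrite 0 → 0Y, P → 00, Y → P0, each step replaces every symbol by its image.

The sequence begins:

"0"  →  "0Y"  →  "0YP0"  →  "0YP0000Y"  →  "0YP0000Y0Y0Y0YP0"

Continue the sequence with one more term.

Rewriting the 16 symbols of 0YP0000Y0Y0Y0YP0 one by one yields 0Y P0 00 0Y 0Y 0Y 0Y P0 0Y P0 0Y P0 0Y P0 00 0Y; concatenated:

0YP0000Y0Y0Y0YP00YP00YP00YP0000Y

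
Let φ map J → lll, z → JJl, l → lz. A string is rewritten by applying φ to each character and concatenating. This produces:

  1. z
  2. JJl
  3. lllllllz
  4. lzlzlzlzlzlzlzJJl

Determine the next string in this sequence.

lzJJllzJJllzJJllzJJllzJJllzJJllzJJllllllllz

φ(lzlzlzlzlzlzlzJJl) expands symbol-by-symbol to lz JJl lz JJl lz JJl lz JJl lz JJl lz JJl lz JJl lll lll lz; joining the 17 pieces gives the next term.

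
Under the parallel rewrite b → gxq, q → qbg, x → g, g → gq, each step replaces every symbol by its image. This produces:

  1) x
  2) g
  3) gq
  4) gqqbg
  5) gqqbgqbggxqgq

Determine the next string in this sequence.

gqqbgqbggxqgqqbggxqgqgqgqbggqqbg

Applying the rule to each of the 13 symbols of gqqbgqbggxqgq gives the pieces gq qbg qbg gxq gq qbg gxq gq gq g qbg gq qbg, which concatenate to the answer.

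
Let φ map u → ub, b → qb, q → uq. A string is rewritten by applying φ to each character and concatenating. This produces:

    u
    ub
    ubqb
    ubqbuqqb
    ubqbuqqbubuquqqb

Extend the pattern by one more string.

Applying the rule to each of the 16 symbols of ubqbuqqbubuquqqb gives the pieces ub qb uq qb ub uq uq qb ub qb ub uq ub uq uq qb, which concatenate to the answer.

ubqbuqqbubuquqqbubqbubuqubuquqqb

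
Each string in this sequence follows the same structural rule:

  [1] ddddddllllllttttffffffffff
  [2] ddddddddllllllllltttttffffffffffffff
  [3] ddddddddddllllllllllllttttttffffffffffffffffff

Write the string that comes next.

The n-th term is 2n+2 d's then 3n l's then n+2 t's then 4n+2 f's, where the shown terms are n = 2, 3, 4.
Setting n = 5 gives 12, 15, 7, 22 characters in each block.

ddddddddddddllllllllllllllltttttttffffffffffffffffffffff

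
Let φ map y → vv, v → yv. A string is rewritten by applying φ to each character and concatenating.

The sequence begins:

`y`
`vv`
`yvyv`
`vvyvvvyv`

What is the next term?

yvyvvvyvyvyvvvyv

Apply φ to vvyvvvyv symbol by symbol: v→yv, v→yv, y→vv, v→yv, v→yv, v→yv, y→vv, v→yv; joined: yv yv vv yv yv yv vv yv.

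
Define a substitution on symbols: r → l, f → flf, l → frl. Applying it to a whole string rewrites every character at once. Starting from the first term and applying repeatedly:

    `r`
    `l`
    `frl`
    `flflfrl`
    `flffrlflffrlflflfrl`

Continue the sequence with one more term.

Rewriting the 19 symbols of flffrlflffrlflflfrl one by one yields flf frl flf flf l frl flf frl flf flf l frl flf frl flf frl flf l frl; concatenated:

flffrlflfflflfrlflffrlflfflflfrlflffrlflffrlflflfrl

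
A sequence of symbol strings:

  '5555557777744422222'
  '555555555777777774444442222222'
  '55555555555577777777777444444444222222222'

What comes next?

5555555555555557777777777777744444444444422222222222

Term n consists of 3n+3 5's, followed by 3n+2 7's, followed by 3n 4's, followed by 2n+3 2's (n = 1, 2, …).
For the next term, n = 4, so the run lengths are 15, 14, 12, 11.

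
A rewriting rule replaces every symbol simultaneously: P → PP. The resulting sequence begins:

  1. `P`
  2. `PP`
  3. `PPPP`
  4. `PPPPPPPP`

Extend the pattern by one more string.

Apply φ to PPPPPPPP symbol by symbol: P→PP, P→PP, P→PP, P→PP, P→PP, P→PP, P→PP, P→PP; joined: PP PP PP PP PP PP PP PP.

PPPPPPPPPPPPPPPP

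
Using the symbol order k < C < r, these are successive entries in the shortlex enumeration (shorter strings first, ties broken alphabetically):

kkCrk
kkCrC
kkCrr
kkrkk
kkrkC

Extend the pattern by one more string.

Find the rightmost character of kkrkC below r, bump it to the next letter, and reset everything to its right to k.

kkrkr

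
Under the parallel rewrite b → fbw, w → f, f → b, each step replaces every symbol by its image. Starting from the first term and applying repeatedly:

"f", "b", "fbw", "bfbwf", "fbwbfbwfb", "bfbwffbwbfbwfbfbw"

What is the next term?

Replace each of the 17 characters of bfbwffbwbfbwfbfbw in place — fbw b fbw f b b fbw f fbw b fbw f b fbw b fbw f — and concatenate.

fbwbfbwfbbfbwffbwbfbwfbfbwbfbwf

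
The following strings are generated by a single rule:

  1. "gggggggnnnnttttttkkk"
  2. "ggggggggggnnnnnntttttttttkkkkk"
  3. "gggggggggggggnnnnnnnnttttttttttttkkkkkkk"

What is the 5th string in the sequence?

gggggggggggggggggggnnnnnnnnnnnnttttttttttttttttttkkkkkkkkkkk

Reading off run lengths: g runs 7, 10, 13; n runs 4, 6, 8; t runs 6, 9, 12; k runs 3, 5, 7 — each is linear in n, where the shown terms are n = 2, 3, 4.
Setting n = 6 gives 19, 12, 18, 11 characters in each block.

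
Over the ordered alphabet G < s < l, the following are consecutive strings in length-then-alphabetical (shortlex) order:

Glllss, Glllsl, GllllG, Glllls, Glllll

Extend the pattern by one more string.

sGGGGG

The successor of Glllll increments the rightmost position that isn't already l and resets every position after it to G.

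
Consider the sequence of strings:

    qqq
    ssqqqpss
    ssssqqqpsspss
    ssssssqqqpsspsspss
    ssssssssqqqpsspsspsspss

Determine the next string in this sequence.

Every step adds ss to the front and pss to the end of the previous string.
Applying this once more to ssssssssqqqpsspsspsspss:

ssssssssssqqqpsspsspsspsspss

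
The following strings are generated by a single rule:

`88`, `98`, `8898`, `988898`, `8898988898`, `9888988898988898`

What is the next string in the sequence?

88989888989888988898988898

This is a Fibonacci-style word recurrence s(k) = s(k−2)·s(k−1): e.g. 88·98 = 8898.
The next term joins 8898988898 and 9888988898988898.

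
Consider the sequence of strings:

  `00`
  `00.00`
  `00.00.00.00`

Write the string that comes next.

00.00.00.00.00.00.00.00

s(k+1) = s(k)·.·s(k) — each term doubles the last with '.' between the halves.
So the next term is two copies of 00.00.00.00 with '.' between the halves.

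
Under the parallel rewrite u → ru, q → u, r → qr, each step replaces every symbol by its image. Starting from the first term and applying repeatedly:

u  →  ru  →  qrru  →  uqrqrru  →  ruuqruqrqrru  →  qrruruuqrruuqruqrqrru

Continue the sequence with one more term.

Replace each of the 21 characters of qrruruuqrruuqruqrqrru in place — u qr qr ru qr ru ru u qr qr ru ru u qr ru u qr u qr qr ru — and concatenate.

uqrqrruqrruruuqrqrruruuqrruuqruqrqrru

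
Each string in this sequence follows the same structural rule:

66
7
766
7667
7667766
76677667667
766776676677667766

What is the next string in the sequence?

76677667667766776676677667667

Each term (from the third on) is the previous term followed by the one before it: term 3 = 7·66 = 766.
So term 8 is 766776676677667766·76677667667.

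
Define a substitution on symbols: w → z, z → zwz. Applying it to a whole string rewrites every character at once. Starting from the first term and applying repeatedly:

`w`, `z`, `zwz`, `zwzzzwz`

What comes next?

Expanding zwzzzwz: z→zwz, w→z, z→zwz, z→zwz, z→zwz, w→z, z→zwz. Concatenated: zwz z zwz zwz zwz z zwz.

zwzzzwzzwzzwzzzwz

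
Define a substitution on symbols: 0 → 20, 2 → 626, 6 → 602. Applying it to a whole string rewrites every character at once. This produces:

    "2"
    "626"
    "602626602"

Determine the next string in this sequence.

Apply φ to 602626602 symbol by symbol: 6→602, 0→20, 2→626, 6→602, 2→626, 6→602, 6→602, 0→20, 2→626; joined: 602 20 626 602 626 602 602 20 626.

6022062660262660260220626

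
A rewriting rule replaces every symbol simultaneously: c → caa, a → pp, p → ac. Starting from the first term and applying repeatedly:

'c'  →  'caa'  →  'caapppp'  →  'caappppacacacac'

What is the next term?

φ(caappppacacacac) expands symbol-by-symbol to caa pp pp ac ac ac ac pp caa pp caa pp caa pp caa; joining the 15 pieces gives the next term.

caappppacacacacppcaappcaappcaappcaa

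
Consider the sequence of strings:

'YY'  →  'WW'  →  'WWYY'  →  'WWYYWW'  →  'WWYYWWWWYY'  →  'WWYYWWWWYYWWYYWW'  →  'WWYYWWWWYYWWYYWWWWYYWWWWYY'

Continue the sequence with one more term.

WWYYWWWWYYWWYYWWWWYYWWWWYYWWYYWWWWYYWWYYWW

Each term (from the third on) is the previous term followed by the one before it: term 3 = WW·YY = WWYY.
Continuing: WWYYWWWWYYWWYYWWWWYYWWWWYY · WWYYWWWWYYWWYYWW gives term 8.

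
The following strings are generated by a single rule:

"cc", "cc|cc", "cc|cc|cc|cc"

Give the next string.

s(k+1) = s(k)·|·s(k) — each term doubles the last with '|' between the halves.
Doubling cc|cc|cc|cc with '|' between the halves:

cc|cc|cc|cc|cc|cc|cc|cc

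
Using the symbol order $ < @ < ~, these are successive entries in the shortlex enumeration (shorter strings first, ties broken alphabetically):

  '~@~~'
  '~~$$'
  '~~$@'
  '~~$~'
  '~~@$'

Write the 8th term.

~~~$

Continuing the enumeration 3 steps past ~~@$: ~~@$ → ~~@@ → ~~@~ → (answer).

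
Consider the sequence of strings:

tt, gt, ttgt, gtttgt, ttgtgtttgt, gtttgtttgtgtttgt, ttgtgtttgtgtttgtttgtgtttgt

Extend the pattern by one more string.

gtttgtttgtgtttgtttgtgtttgtgtttgtttgtgtttgt

From term 3 onward, concatenate the second-to-last term with the last: tt·gt = ttgt, gt·ttgt = gtttgt, …
So term 8 is gtttgtttgtgtttgt·ttgtgtttgtgtttgtttgtgtttgt.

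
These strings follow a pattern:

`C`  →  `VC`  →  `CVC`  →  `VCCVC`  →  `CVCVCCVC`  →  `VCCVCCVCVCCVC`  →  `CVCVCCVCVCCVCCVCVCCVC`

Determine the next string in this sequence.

VCCVCCVCVCCVCCVCVCCVCVCCVCCVCVCCVC

Each term (from the third on) is the two preceding terms concatenated in order: term 3 = C·VC = CVC.
Continuing: VCCVCCVCVCCVC · CVCVCCVCVCCVCCVCVCCVC gives term 8.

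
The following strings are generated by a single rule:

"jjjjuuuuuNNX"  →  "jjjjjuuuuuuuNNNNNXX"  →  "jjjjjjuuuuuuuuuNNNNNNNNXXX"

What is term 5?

jjjjjjjjuuuuuuuuuuuuuNNNNNNNNNNNNNNXXXXX

Reading off run lengths: j runs 4, 5, 6; u runs 5, 7, 9; N runs 2, 5, 8; X runs 1, 2, 3 — each is linear in n (n = 1, 2, …).
At n = 5 the blocks have lengths 8, 13, 14, 5.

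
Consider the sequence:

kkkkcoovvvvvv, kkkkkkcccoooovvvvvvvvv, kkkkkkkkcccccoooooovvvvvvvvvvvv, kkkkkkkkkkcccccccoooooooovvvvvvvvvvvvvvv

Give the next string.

kkkkkkkkkkkkcccccccccoooooooooovvvvvvvvvvvvvvvvvv

The n-th term is 2n+2 k's then 2n-1 c's then 2n o's then 3n+3 v's (n = 1, 2, …).
At n = 5 the blocks have lengths 12, 9, 10, 18.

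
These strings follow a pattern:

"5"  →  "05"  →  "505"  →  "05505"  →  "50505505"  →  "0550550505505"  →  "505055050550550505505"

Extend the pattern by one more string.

0550550505505505055050550550505505

From term 3 onward, concatenate the second-to-last term with the last: 5·05 = 505, 05·505 = 05505, …
The next term joins 0550550505505 and 505055050550550505505.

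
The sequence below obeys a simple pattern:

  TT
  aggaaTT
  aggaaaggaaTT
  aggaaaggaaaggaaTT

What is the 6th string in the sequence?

aggaaaggaaaggaaaggaaaggaaTT

Every step adds aggaa at the front: s(k+1) = aggaa·s(k).
From aggaaaggaaaggaaTT, 2 further steps: aggaaaggaaaggaaTT → aggaaaggaaaggaaaggaaTT → (answer).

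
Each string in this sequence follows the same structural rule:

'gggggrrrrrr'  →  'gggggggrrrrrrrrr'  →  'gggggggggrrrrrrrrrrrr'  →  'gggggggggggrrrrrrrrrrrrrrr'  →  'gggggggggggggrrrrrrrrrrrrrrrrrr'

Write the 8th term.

The n-th term is 2n+1 g's then 3n r's, where the shown terms are n = 2, 3, 4, 5, 6.
For term 8, n = 9, so the run lengths are 19, 27.

gggggggggggggggggggrrrrrrrrrrrrrrrrrrrrrrrrrrr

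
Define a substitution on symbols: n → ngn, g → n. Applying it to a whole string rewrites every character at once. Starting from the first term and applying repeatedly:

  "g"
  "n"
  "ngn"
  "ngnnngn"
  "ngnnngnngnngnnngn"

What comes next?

φ(ngnnngnngnngnnngn) expands symbol-by-symbol to ngn n ngn ngn ngn n ngn ngn n ngn ngn n ngn ngn ngn n ngn; joining the 17 pieces gives the next term.

ngnnngnngnngnnngnngnnngnngnnngnngnngnnngn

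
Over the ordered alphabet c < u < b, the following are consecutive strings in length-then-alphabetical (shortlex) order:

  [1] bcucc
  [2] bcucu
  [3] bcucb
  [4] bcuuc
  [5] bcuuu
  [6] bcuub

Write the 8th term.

Continuing the enumeration 2 steps past bcuub: bcuub → bcubc → (answer).

bcubu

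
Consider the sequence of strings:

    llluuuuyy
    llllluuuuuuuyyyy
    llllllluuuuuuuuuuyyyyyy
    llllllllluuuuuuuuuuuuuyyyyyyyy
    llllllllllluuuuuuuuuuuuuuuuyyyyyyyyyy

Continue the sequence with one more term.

Term n consists of 2n+1 l's, followed by 3n+1 u's, followed by 2n y's (n = 1, 2, …).
At n = 6 the blocks have lengths 13, 19, 12.

llllllllllllluuuuuuuuuuuuuuuuuuuyyyyyyyyyyyy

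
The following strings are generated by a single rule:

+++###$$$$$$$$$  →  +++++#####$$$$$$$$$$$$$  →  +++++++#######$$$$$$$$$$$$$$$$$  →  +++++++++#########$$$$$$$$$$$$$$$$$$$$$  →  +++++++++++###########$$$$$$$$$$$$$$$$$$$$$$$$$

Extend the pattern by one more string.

+++++++++++++#############$$$$$$$$$$$$$$$$$$$$$$$$$$$$$

The n-th term is 2n-1 +'s then 2n-1 #'s then 4n+1 $'s, where the shown terms are n = 2, 3, 4, 5, 6.
For the next term, n = 7, so the run lengths are 13, 13, 29.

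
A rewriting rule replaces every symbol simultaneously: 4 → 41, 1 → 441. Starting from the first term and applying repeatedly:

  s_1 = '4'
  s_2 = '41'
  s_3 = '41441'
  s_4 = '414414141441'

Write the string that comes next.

Apply φ to 414414141441 symbol by symbol: 4→41, 1→441, 4→41, 4→41, 1→441, 4→41, 1→441, 4→41, 1→441, 4→41, 4→41, 1→441; joined: 41 441 41 41 441 41 441 41 441 41 41 441.

41441414144141441414414141441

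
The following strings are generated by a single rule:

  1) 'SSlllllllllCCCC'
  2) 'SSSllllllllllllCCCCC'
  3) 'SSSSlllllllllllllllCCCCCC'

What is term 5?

SSSSSSlllllllllllllllllllllCCCCCCCC

Reading off run lengths: S runs 2, 3, 4; l runs 9, 12, 15; C runs 4, 5, 6 — each is linear in n, where the shown terms are n = 2, 3, 4.
For term 5, n = 6, so the run lengths are 6, 21, 8.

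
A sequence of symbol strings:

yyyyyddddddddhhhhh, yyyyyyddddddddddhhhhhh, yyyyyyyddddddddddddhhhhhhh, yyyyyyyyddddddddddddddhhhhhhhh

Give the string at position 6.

yyyyyyyyyyddddddddddddddddddhhhhhhhhhh

Reading off run lengths: y runs 5, 6, 7, 8; d runs 8, 10, 12, 14; h runs 5, 6, 7, 8 — each is linear in n, where the shown terms are n = 3, 4, 5, 6.
At n = 8 the blocks have lengths 10, 18, 10.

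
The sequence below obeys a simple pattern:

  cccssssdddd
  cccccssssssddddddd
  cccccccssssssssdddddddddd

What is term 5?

Term n consists of 2n-1 c's, followed by 2n s's, followed by 3n-2 d's, where the shown terms are n = 2, 3, 4.
For term 5, n = 6, so the run lengths are 11, 12, 16.

cccccccccccssssssssssssdddddddddddddddd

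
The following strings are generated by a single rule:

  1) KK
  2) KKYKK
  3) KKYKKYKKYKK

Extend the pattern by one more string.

Each string is two copies of the previous one joined by 'Y'.
So the next term is two copies of KKYKKYKKYKK with 'Y' between the halves.

KKYKKYKKYKKYKKYKKYKKYKK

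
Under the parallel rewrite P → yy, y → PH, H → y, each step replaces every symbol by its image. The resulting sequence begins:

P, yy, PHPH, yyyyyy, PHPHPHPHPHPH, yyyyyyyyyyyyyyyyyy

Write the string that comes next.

PHPHPHPHPHPHPHPHPHPHPHPHPHPHPHPHPHPH

Applying the rule to each of the 18 symbols of yyyyyyyyyyyyyyyyyy gives the pieces PH PH PH PH PH PH PH PH PH PH PH PH PH PH PH PH PH PH, which concatenate to the answer.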